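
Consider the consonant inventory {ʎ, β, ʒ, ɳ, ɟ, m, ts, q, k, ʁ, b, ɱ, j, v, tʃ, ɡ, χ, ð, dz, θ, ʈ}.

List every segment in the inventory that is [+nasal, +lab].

m, ɱ

Eliminate segments failing any feature: /ʎ, β, ʒ, ɟ, ts, q, k, ʁ, b, j, v, tʃ, ɡ, χ, ð, dz, θ, ʈ/ are [−nasal]; /ɳ/ is [−labial]. The remaining /m, ɱ/ satisfy [+nasal], [+labial].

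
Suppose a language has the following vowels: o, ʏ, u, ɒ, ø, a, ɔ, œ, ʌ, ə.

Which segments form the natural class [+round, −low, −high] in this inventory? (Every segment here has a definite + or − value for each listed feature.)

o, ø, ɔ, œ

Eliminate segments failing any feature: /ʏ, u/ are [+high]; /ɒ/ is [+low]; /a, ʌ, ə/ are [−round]. The remaining /o, ø, ɔ, œ/ satisfy [+round], [−low], [−high].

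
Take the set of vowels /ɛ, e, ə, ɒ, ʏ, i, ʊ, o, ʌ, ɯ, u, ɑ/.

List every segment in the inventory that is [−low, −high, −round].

Checking each segment against [−low], [−high], [−round]: /ɛ/ (mid front unrounded lax vowel), /e/ (mid front unrounded tense vowel), /ə/ (mid central vowel (schwa)), /ʌ/ (mid back unrounded lax vowel) satisfy every feature; every other segment in the inventory fails at least one.

ɛ, e, ə, ʌ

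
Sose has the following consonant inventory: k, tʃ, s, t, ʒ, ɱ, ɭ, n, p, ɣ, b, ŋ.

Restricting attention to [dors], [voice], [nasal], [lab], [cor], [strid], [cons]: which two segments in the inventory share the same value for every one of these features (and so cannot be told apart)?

s, tʃ

On the given features, /s/ and /tʃ/ have an identical profile: [−dorsal], [−voice], [−nasal], [−labial], [+coronal], [+strident], [+consonantal]. No other two segments in the inventory coincide on all 7 features. (They do differ in [continuant], [anterior] and [distributed], which are not among the given features.)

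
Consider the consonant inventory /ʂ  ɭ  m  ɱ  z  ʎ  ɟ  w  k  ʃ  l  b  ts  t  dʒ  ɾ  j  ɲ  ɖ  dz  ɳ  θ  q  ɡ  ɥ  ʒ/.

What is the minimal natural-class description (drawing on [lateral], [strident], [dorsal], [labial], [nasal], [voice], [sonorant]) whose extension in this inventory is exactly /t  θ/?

/t, θ/ are all [−voice], [−strident], [−dorsal], and no other segment in the inventory matches all three values. Dropping any one of them over-generates: [−strident, −dorsal] alone would also admit /ɭ, m, ɱ, l, …/; [−voice, −dorsal] alone would also admit /ʂ, ʃ, ts/; [−voice, −strident] alone would also admit /k, q/. No other combination of two listed features picks out exactly this set either, so fewer than three features will not do.

[−voice, −strident, −dorsal]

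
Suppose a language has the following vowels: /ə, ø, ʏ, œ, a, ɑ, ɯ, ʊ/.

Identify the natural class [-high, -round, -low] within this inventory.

Checking each segment against [-high], [-round], [-low]: /ə/ (mid central vowel (schwa)) satisfies every feature; every other segment in the inventory fails at least one.

ə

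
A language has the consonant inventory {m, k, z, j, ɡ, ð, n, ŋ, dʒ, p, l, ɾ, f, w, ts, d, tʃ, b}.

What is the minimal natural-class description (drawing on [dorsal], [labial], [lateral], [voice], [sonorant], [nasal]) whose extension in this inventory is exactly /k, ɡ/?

Every target segment is [−sonorant], [+dorsal]; each remaining inventory member fails at least one of these. Each conjunct is needed — [+dorsal] alone would also admit /j, ŋ, w/; [−sonorant] alone would also admit /z, ð, dʒ, p, …/ — and no other single listed feature has exactly this extension, so two is the minimum.

[−sonorant, +dorsal]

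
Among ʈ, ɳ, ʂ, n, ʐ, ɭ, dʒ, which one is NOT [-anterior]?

n

/ɳ, ɭ, ʂ, ʈ, ʐ, dʒ/ are all [-anterior]; /n/ (alveolar nasal) is [+anterior].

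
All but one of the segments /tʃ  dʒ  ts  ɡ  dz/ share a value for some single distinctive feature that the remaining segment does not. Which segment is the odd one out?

[delayed release] (equivalently [strident], [coronal], [dorsal]) groups all but one: /dz, tʃ, ts, dʒ/ share [+delayed release] while /ɡ/ (voiced velar stop) alone is [−delayed release]. Removing any other segment would not leave a single-feature class that excludes it.

ɡ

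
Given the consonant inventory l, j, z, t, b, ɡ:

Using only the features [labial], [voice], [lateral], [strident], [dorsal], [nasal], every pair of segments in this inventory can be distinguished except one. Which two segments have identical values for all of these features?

ɡ, j

On the given features, /ɡ/ and /j/ have an identical profile: [-labial], [+voice], [-lateral], [-strident], [+dorsal], [-nasal]. No other two segments in the inventory coincide on all 6 features. (They do differ in [sonorant], [continuant] and [back], which are not among the given features.)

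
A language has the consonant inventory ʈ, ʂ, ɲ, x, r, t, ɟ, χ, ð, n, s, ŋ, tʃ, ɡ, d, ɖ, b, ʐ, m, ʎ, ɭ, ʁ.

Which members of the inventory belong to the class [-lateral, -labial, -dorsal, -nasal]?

ʈ, ʂ, r, t, ð, s, tʃ, d, ɖ, ʐ

First, the [-lateral] segments are /ʈ, ʂ, ɲ, x, r, t, ɟ, χ, ð, n, s, ŋ, tʃ, ɡ, d, ɖ, b, ʐ, m, ʁ/.
Among these, [-labial] gives /ʈ, ʂ, ɲ, x, r, t, ɟ, χ, ð, n, s, ŋ, tʃ, ɡ, d, ɖ, ʐ, ʁ/.
Then [-dorsal] gives /ʈ, ʂ, r, t, ð, n, s, tʃ, d, ɖ, ʐ/.
Within that set, [-nasal] leaves /ʈ, ʂ, r, t, ð, s, tʃ, d, ɖ, ʐ/.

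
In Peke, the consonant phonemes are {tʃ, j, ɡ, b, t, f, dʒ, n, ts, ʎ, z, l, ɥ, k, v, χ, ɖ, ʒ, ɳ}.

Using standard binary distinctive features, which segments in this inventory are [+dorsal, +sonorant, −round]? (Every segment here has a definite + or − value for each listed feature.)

Checking each segment against [+dorsal], [+sonorant], [−round]: /j/ (palatal glide), /ʎ/ (palatal lateral approximant) satisfy every feature; every other segment in the inventory fails at least one.

j, ʎ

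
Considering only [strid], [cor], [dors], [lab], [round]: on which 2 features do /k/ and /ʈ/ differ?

The two segments share [−strident], [−labial], [−round]. The only features from the list on which they differ: /k/ is [−coronal] while /ʈ/ is [+coronal]; /k/ is [+dorsal] while /ʈ/ is [−dorsal].

[coronal], [dorsal]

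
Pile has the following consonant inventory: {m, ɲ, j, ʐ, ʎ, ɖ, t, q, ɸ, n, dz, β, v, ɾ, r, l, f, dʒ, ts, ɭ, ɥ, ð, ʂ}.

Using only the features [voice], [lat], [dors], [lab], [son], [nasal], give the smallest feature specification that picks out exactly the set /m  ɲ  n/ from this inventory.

[+nasal]

Every target segment is [+nasal] and no other inventory member is, so one feature is enough.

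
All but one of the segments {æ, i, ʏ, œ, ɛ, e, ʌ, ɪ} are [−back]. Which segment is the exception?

/ʌ/ is the mid back unrounded lax vowel, which is [+back]; the rest — /i, ʏ, ɛ, ɪ, æ, œ, e/ — are [−back].

ʌ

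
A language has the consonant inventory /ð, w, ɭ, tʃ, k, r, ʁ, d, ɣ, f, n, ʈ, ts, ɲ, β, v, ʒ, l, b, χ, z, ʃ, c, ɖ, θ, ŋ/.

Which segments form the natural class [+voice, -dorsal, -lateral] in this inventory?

ð, r, d, n, β, v, ʒ, b, z, ɖ

Eliminate segments failing any feature: /w, ʁ, ɣ, ɲ, ŋ/ are [+dorsal]; /ɭ, l/ are [+lateral]; /tʃ, k, f, ʈ, ts, χ, ʃ, c, θ/ are [-voice]. The remaining /ð, r, d, n, β, v, ʒ, b, z, ɖ/ satisfy [+voice], [-dorsal], [-lateral].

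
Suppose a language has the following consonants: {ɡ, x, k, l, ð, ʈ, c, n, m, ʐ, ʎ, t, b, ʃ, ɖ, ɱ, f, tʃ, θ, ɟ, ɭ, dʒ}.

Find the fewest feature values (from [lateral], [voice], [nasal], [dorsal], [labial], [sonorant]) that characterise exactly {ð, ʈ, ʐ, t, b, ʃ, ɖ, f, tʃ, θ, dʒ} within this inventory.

Every target segment is [-sonorant], [-dorsal]; each remaining inventory member fails at least one of these. Each conjunct is needed — [-dorsal] alone would also admit /l, n, m, ɱ, …/; [-sonorant] alone would also admit /ɡ, x, k, c, …/ — and no other single listed feature has exactly this extension, so two is the minimum.

[-sonorant, -dorsal]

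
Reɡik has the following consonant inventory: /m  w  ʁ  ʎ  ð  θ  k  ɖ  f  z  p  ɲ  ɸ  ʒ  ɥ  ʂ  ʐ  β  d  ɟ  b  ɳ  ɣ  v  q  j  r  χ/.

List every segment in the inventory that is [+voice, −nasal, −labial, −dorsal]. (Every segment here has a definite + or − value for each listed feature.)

ð, ɖ, z, ʒ, ʐ, d, r

Eliminate segments failing any feature: /m, ɲ, ɳ/ are [+nasal]; /w, ɥ, β, b, v/ are [+labial]; /ʁ, ʎ, ɟ, ɣ, j/ are [+dorsal]; /θ, k, f, p, ɸ, ʂ, q, χ/ are [−voice]. The remaining /ð, ɖ, z, ʒ, ʐ, d, r/ satisfy [+voice], [−nasal], [−labial], [−dorsal].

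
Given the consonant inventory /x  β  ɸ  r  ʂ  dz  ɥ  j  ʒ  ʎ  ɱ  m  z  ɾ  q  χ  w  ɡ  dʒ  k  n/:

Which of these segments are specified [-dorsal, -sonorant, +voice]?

Checking each segment against [-dorsal], [-sonorant], [+voice]: /β/ (voiced bilabial fricative), /dz/ (voiced alveolar affricate), /ʒ/ (voiced postalveolar fricative), /z/ (voiced alveolar fricative), /dʒ/ (voiced postalveolar affricate) satisfy every feature; every other segment in the inventory fails at least one.

β, dz, ʒ, z, dʒ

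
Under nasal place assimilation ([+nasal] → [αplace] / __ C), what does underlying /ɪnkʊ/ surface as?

In /ɪnkʊ/, the nasal /n/ precedes /k/, which is [+dorsal]. The nasal assimilates in place, becoming the [+dorsal] nasal /ŋ/. The surface form is [ɪŋkʊ].

[ɪŋkʊ]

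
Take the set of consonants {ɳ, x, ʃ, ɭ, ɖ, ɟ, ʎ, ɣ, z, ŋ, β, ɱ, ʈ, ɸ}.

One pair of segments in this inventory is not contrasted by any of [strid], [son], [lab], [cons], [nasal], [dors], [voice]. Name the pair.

/ɟ/ (voiced palatal stop) and /ɣ/ (voiced velar fricative) are both [−strident], [−sonorant], [−labial], [+consonantal], [−nasal], [+dorsal], [+voice], so none of the listed features separates them. (They do differ in [continuant] and [back], which are not among the given features.) Every other pair in the inventory differs on at least one listed feature.

ɟ, ɣ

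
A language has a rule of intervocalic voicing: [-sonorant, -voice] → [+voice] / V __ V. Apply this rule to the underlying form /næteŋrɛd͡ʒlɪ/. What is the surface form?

[nædeŋrɛd͡ʒlɪ]

Only /t/ occurs between two vowels (/æ/ __ /e/) and matches the structural description. It is a voiceless alveolar stop, so [-sonorant, -voice] holds; changing it to [+voice] with all other features held fixed yields /d/ (voiced alveolar stop). No other segment meets both the structural description and the environment, so the output is [nædeŋrɛd͡ʒlɪ].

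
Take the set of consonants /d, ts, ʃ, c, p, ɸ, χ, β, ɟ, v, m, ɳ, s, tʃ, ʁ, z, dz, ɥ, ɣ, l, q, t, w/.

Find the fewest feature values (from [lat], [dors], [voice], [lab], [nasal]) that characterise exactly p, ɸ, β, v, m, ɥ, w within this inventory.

[+lab]

Every target segment is [+labial] and no other inventory member is, so one feature is enough.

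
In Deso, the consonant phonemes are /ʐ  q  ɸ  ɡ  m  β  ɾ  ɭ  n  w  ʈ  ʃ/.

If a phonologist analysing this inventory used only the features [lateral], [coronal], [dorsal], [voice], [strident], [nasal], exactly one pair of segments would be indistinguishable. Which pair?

ɡ, w

Both /ɡ/ and /w/ are [−lateral], [−coronal], [+dorsal], [+voice], [−strident], [−nasal]. Since the list omits [sonorant], [continuant], [labial] and [round] — which do distinguish the voiced velar stop from the labial-velar glide — this pair collapses; all other pairs remain distinct.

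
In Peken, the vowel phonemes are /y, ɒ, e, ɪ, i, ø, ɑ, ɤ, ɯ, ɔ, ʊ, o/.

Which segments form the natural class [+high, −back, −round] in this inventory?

ɪ, i

Eliminate segments failing any feature: /y/ is [+round]; /ɒ, e, ø, ɑ, ɤ, ɔ, o/ are [−high]; /ɯ, ʊ/ are [+back]. The remaining /ɪ, i/ satisfy [+high], [−back], [−round].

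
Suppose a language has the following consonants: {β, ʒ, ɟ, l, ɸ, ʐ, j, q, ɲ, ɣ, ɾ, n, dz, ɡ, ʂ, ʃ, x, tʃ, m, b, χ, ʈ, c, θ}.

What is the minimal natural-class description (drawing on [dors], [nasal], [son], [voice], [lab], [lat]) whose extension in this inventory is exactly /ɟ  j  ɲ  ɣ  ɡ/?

[+voice, +dors]

/ɟ, j, ɲ, ɣ, ɡ/ are all [+voice], [+dorsal], and no other segment in the inventory matches both values. Dropping any one of them over-generates: [+dorsal] alone would also admit /q, x, χ, c/; [+voice] alone would also admit /β, ʒ, l, ʐ, …/. No other single listed feature picks out exactly this set either, so fewer than two features will not do.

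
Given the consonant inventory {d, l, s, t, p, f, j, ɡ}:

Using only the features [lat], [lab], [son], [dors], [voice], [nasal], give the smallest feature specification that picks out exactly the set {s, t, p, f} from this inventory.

Every target segment is [-voice] and no other inventory member is, so one feature is enough.

[-voice]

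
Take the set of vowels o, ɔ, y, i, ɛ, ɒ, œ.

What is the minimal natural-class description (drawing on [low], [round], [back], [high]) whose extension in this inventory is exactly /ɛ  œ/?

[−high, −back]

/ɛ, œ/ are all [−high], [−back], and no other segment in the inventory matches both values. Dropping any one of them over-generates: [−back] alone would also admit /y, i/; [−high] alone would also admit /o, ɔ, ɒ/. No other single listed feature picks out exactly this set either, so fewer than two features will not do.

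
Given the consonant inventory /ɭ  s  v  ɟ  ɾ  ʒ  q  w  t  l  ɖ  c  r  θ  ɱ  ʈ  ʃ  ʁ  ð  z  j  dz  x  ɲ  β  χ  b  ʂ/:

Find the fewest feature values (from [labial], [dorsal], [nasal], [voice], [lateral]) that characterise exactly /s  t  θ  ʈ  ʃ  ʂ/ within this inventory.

Every target segment is [−voice], [−dorsal]; each remaining inventory member fails at least one of these. Each conjunct is needed — [−dorsal] alone would also admit /ɭ, v, ɾ, ʒ, …/; [−voice] alone would also admit /q, c, x, χ/ — and no other single listed feature has exactly this extension, so two is the minimum.

[−voice, −dorsal]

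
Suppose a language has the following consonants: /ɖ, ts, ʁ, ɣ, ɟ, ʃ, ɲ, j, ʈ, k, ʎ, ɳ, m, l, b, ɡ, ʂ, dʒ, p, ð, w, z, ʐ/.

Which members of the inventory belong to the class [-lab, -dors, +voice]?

First, the [-labial] segments are /ɖ, ts, ʁ, ɣ, ɟ, ʃ, ɲ, j, ʈ, k, ʎ, ɳ, l, ɡ, ʂ, dʒ, ð, z, ʐ/.
Within that set, [-dorsal] gives /ɖ, ts, ʃ, ʈ, ɳ, l, ʂ, dʒ, ð, z, ʐ/.
Then [+voice] leaves /ɖ, ɳ, l, dʒ, ð, z, ʐ/.

ɖ, ɳ, l, dʒ, ð, z, ʐ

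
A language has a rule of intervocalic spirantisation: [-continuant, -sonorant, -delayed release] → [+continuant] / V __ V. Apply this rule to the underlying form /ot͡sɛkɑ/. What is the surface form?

[ot͡sɛxɑ]

/k/ satisfies [-continuant, -sonorant, -delayed release] and sits in V __ V. The [+continuant] counterpart of the voiceless velar stop is /x/. Other segments in /ot͡sɛkɑ/ either fail the structural description or are not in the environment, so the surface form is [ot͡sɛxɑ].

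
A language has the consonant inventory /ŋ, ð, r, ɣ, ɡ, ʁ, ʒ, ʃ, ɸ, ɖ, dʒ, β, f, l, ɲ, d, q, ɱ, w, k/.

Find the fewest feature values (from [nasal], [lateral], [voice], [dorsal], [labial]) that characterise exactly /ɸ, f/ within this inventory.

[-voice, +labial]

Every target segment is [-voice], [+labial]; each remaining inventory member fails at least one of these. Each conjunct is needed — [+labial] alone would also admit /β, ɱ, w/; [-voice] alone would also admit /ʃ, q, k/ — and no other single listed feature has exactly this extension, so two is the minimum.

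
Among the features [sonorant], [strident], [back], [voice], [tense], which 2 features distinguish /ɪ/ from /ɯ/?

/ɪ/ (high front unrounded lax vowel) and /ɯ/ (high back unrounded vowel) agree on [+sonorant], [−strident], [+voice]. They differ on [back] (/ɪ/ [−], /ɯ/ [+]), [tense] (/ɪ/ [−], /ɯ/ [+]).

[back], [tense]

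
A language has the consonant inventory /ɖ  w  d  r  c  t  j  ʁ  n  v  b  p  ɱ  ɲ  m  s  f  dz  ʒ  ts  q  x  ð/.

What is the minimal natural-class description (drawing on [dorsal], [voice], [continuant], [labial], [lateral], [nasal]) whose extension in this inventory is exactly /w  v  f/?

[+continuant, +labial]

Every target segment is [+continuant], [+labial]; each remaining inventory member fails at least one of these. Each conjunct is needed — [+labial] alone would also admit /b, p, ɱ, m/; [+continuant] alone would also admit /r, j, ʁ, s, …/ — and no other single listed feature has exactly this extension, so two is the minimum.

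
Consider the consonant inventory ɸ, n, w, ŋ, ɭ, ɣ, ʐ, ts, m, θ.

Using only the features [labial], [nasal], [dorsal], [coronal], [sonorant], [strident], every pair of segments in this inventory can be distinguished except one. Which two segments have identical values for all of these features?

Both /ʐ/ and /ts/ are [−labial], [−nasal], [−dorsal], [+coronal], [−sonorant], [+strident]. Since the list omits [voice], [continuant] and [anterior] — which do distinguish the voiced retroflex fricative from the voiceless alveolar affricate — this pair collapses; all other pairs remain distinct.

ʐ, ts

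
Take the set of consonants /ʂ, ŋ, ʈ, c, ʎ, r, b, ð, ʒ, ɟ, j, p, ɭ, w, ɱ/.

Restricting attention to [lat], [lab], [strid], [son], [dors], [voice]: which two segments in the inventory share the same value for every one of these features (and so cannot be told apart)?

j, ŋ

On the given features, /j/ and /ŋ/ have an identical profile: [−lateral], [−labial], [−strident], [+sonorant], [+dorsal], [+voice]. No other two segments in the inventory coincide on all 6 features. (They do differ in [nasal], [continuant] and [back], which are not among the given features.)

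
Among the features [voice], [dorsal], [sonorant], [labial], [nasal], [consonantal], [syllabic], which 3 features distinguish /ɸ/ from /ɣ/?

[voice], [labial], [dorsal]

/ɸ/ is the voiceless bilabial fricative and /ɣ/ is the voiced velar fricative. Both are [-sonorant], [-nasal], [+consonantal], [-syllabic]. /ɸ/ is [-voice] while /ɣ/ is [+voice]; /ɸ/ is [+labial] while /ɣ/ is [-labial]; /ɸ/ is [-dorsal] while /ɣ/ is [+dorsal], so the distinguishing features are [voice], [labial], [dorsal].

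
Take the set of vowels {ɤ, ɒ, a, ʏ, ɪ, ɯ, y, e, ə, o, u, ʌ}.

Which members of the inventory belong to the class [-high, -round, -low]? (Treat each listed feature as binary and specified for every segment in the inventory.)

Among the inventory, the [-high] segments are /ɤ, ɒ, a, e, ə, o, ʌ/.
Within that set, [-round] gives /ɤ, a, e, ə, ʌ/.
Intersecting with [-low] leaves /ɤ, e, ə, ʌ/.

ɤ, e, ə, ʌ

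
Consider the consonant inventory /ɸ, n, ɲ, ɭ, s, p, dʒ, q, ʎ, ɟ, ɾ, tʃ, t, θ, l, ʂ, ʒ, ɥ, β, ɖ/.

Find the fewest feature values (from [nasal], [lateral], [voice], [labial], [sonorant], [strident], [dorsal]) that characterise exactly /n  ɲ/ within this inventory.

The target set is precisely the extension of [+nasal] in this inventory.

[+nasal]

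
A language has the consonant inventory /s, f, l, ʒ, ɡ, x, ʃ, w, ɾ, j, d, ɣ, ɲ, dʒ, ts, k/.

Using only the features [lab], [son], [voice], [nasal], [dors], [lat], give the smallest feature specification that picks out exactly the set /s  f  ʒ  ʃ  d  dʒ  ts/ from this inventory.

Every target segment is [−sonorant], [−dorsal]; each remaining inventory member fails at least one of these. Each conjunct is needed — [−dorsal] alone would also admit /l, ɾ/; [−sonorant] alone would also admit /ɡ, x, ɣ, k/ — and no other single listed feature has exactly this extension, so two is the minimum.

[−son, −dors]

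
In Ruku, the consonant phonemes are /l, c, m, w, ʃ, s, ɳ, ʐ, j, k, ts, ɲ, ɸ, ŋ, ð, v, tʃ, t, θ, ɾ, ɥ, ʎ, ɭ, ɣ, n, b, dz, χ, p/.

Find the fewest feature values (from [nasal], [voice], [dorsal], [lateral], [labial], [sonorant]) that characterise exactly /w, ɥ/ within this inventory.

The class [+labial], [+dorsal] has exactly /w, ɥ/ as its extension in this inventory. No smaller conjunction from the listed features achieves this: [+dorsal] alone would also admit /c, j, k, ɲ, …/; [+labial] alone would also admit /m, ɸ, v, b, …/; and checking the remaining single features turns up none with this extension.

[+labial, +dorsal]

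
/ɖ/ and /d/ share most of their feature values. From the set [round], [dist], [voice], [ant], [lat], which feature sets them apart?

/ɖ/ is the voiced retroflex stop and /d/ is the voiced alveolar stop. Both are [-round], [-distributed], [+voice], [-lateral]. /ɖ/ is [-anterior] while /d/ is [+anterior], so the distinguishing feature is [anterior].

[anterior]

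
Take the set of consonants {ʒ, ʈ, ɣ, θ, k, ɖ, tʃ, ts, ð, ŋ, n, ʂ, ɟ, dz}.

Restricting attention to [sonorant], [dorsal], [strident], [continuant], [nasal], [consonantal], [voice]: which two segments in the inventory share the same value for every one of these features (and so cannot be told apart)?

Both /tʃ/ and /ts/ are [−sonorant], [−dorsal], [+strident], [−continuant], [−nasal], [+consonantal], [−voice]. Since the list omits [anterior] and [distributed] — which do distinguish the voiceless postalveolar affricate from the voiceless alveolar affricate — this pair collapses; all other pairs remain distinct.

tʃ, ts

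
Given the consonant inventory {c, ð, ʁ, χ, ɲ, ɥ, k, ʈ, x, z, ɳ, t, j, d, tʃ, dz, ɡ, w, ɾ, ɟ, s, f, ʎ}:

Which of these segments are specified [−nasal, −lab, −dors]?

ð, ʈ, z, t, d, tʃ, dz, ɾ, s

Eliminate segments failing any feature: /c, ʁ, χ, k, x, j, ɡ, ɟ, ʎ/ are [+dorsal]; /ɲ, ɳ/ are [+nasal]; /ɥ, w, f/ are [+labial]. The remaining /ð, ʈ, z, t, d, tʃ, dz, ɾ, s/ satisfy [−nasal], [−labial], [−dorsal].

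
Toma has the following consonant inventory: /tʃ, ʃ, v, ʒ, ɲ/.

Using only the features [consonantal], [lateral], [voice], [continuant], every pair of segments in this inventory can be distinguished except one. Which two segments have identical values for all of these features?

Both /v/ and /ʒ/ are [+consonantal], [−lateral], [+voice], [+continuant]. Since the list omits [labial] and [coronal] — which do distinguish the voiced labiodental fricative from the voiced postalveolar fricative — this pair collapses; all other pairs remain distinct.

v, ʒ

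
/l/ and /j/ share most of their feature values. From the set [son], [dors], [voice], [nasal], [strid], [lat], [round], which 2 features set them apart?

[lateral], [dorsal]

The two segments share [+sonorant], [+voice], [−nasal], [−strident], [−round]. The only features from the list on which they differ: /l/ is [+lateral] while /j/ is [−lateral]; /l/ is [−dorsal] while /j/ is [+dorsal].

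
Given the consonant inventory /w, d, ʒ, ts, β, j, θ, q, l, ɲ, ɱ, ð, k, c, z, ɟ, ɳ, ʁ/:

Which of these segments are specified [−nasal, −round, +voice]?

d, ʒ, β, j, l, ð, z, ɟ, ʁ

Eliminate segments failing any feature: /w/ is [+round]; /ts, θ, q, k, c/ are [−voice]; /ɲ, ɱ, ɳ/ are [+nasal]. The remaining /d, ʒ, β, j, l, ð, z, ɟ, ʁ/ satisfy [−nasal], [−round], [+voice].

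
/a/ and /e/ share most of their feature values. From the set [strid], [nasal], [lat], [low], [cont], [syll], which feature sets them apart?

The two segments share [−strident], [−nasal], [−lateral], [+continuant], [+syllabic]. The only feature from the list on which they differ: /a/ is [+low] while /e/ is [−low].

[low]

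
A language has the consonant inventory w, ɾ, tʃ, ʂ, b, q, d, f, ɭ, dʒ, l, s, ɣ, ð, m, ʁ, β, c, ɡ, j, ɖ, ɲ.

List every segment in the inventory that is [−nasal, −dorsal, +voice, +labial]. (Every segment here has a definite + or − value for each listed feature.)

Among the inventory, the [−nasal] segments are /w, ɾ, tʃ, ʂ, b, q, d, f, ɭ, dʒ, l, s, ɣ, ð, ʁ, β, c, ɡ, j, ɖ/.
Intersecting with [−dorsal] gives /ɾ, tʃ, ʂ, b, d, f, ɭ, dʒ, l, s, ð, β, ɖ/.
Intersecting with [+voice] gives /ɾ, b, d, ɭ, dʒ, l, ð, β, ɖ/.
Within that set, [+labial] leaves /b, β/.

b, β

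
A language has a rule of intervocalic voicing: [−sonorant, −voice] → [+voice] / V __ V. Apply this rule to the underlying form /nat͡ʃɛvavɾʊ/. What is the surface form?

[nad͡ʒɛvavɾʊ]

The only segment in the rule's environment that also matches [−sonorant, −voice] is /t͡ʃ/. Applying [+voice] turns the voiceless postalveolar affricate into /d͡ʒ/ (voiced postalveolar affricate), giving [nad͡ʒɛvavɾʊ].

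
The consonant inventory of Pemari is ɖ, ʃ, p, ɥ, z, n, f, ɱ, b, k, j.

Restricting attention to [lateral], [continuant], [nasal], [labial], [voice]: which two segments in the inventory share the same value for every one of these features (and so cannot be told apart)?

z, j

On the given features, /z/ and /j/ have an identical profile: [-lateral], [+continuant], [-nasal], [-labial], [+voice]. No other two segments in the inventory coincide on all 5 features. (They do differ in [sonorant], [strident] and [dorsal], which are not among the given features.)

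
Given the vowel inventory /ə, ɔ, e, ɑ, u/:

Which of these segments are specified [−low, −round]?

Eliminate segments failing any feature: /ɔ, u/ are [+round]; /ɑ/ is [+low]. The remaining /ə, e/ satisfy [−low], [−round].

ə, e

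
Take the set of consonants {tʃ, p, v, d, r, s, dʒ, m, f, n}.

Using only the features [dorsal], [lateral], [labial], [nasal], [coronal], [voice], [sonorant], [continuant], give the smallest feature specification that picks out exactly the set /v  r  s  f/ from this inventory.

[+continuant]

/v, r, s, f/ are exactly the [+continuant] segments in the inventory, so a single feature suffices.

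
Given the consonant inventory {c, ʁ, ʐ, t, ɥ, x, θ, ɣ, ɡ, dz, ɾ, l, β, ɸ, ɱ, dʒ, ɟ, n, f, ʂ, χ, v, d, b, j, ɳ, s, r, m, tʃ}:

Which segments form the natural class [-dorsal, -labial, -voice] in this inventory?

t, θ, ʂ, s, tʃ

First, the [-dorsal] segments are /ʐ, t, θ, dz, ɾ, l, β, ɸ, ɱ, dʒ, n, f, ʂ, v, d, b, ɳ, s, r, m, tʃ/.
Within that set, [-labial] gives /ʐ, t, θ, dz, ɾ, l, dʒ, n, ʂ, d, ɳ, s, r, tʃ/.
Among these, [-voice] leaves /t, θ, ʂ, s, tʃ/.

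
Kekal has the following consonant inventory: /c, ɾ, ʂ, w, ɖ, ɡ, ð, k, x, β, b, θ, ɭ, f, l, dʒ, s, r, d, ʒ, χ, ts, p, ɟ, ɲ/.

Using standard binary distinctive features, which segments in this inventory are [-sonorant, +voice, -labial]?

Among the inventory, the [-sonorant] segments are /c, ʂ, ɖ, ɡ, ð, k, x, β, b, θ, f, dʒ, s, d, ʒ, χ, ts, p, ɟ/.
Within that set, [+voice] gives /ɖ, ɡ, ð, β, b, dʒ, d, ʒ, ɟ/.
Then [-labial] leaves /ɖ, ɡ, ð, dʒ, d, ʒ, ɟ/.

ɖ, ɡ, ð, dʒ, d, ʒ, ɟ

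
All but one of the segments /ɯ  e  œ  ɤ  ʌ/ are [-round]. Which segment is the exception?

œ

/œ/ is the mid front rounded lax vowel, which is [+round]; the rest — /ɯ, e, ɤ, ʌ/ — are [-round].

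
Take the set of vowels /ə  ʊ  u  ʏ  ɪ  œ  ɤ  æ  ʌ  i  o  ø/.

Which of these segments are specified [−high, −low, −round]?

ə, ɤ, ʌ

Eliminate segments failing any feature: /ʊ, u, ʏ, ɪ, i/ are [+high]; /œ, o, ø/ are [+round]; /æ/ is [+low]. The remaining /ə, ɤ, ʌ/ satisfy [−high], [−low], [−round].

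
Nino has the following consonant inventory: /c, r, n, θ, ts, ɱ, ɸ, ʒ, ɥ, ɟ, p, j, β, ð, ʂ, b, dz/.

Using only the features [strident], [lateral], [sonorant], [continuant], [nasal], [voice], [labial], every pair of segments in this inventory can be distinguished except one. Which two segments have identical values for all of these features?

/r/ (alveolar trill) and /j/ (palatal glide) are both [-strident], [-lateral], [+sonorant], [+continuant], [-nasal], [+voice], [-labial], so none of the listed features separates them. (They do differ in [dorsal], which is not among the given features.) Every other pair in the inventory differs on at least one listed feature.

r, j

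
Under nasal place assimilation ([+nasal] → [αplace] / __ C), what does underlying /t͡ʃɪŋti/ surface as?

[t͡ʃɪnti]

/ŋ/ sits before the [+coronal] consonant /t/, so it takes on [+coronal] and surfaces as /n/. The rest of the form is unaffected: [t͡ʃɪnti].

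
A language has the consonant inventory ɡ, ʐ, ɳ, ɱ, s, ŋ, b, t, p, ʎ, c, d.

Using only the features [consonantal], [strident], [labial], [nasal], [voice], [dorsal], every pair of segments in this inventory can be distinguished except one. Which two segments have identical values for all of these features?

On the given features, /ʎ/ and /ɡ/ have an identical profile: [+consonantal], [-strident], [-labial], [-nasal], [+voice], [+dorsal]. No other two segments in the inventory coincide on all 6 features. (They do differ in [sonorant], [lateral] and [back], which are not among the given features.)

ʎ, ɡ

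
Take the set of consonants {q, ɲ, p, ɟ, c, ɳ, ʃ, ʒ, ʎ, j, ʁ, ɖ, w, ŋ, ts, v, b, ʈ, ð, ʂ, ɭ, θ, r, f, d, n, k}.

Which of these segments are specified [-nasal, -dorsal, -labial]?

Among the inventory, the [-nasal] segments are /q, p, ɟ, c, ʃ, ʒ, ʎ, j, ʁ, ɖ, w, ts, v, b, ʈ, ð, ʂ, ɭ, θ, r, f, d, k/.
Of those, [-dorsal] gives /p, ʃ, ʒ, ɖ, ts, v, b, ʈ, ð, ʂ, ɭ, θ, r, f, d/.
Intersecting with [-labial] leaves /ʃ, ʒ, ɖ, ts, ʈ, ð, ʂ, ɭ, θ, r, d/.

ʃ, ʒ, ɖ, ts, ʈ, ð, ʂ, ɭ, θ, r, d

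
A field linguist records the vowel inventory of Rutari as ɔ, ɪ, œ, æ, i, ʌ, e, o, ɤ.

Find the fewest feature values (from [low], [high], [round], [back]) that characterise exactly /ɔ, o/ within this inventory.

/ɔ, o/ are all [+back], [+round], and no other segment in the inventory matches both values. Dropping any one of them over-generates: [+round] alone would also admit /œ/; [+back] alone would also admit /ʌ, ɤ/. No other single listed feature picks out exactly this set either, so fewer than two features will not do.

[+back, +round]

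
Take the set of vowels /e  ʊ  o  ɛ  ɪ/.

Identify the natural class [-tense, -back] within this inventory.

Eliminate segments failing any feature: /e, o/ are [+tense]; /ʊ/ is [+back]. The remaining /ɛ, ɪ/ satisfy [-tense], [-back].

ɛ, ɪ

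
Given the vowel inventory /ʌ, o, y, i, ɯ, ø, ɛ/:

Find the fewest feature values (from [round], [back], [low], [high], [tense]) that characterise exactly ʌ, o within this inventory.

[−high, +back]

/ʌ, o/ are all [−high], [+back], and no other segment in the inventory matches both values. Dropping any one of them over-generates: [+back] alone would also admit /ɯ/; [−high] alone would also admit /ø, ɛ/. No other single listed feature picks out exactly this set either, so fewer than two features will not do.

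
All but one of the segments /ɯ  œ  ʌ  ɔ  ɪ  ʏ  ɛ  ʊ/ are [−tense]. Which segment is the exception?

ɯ

Every segment except /ɯ/ is [−tense]. /ɯ/ (high back unrounded vowel) is [+tense], so it is the exception.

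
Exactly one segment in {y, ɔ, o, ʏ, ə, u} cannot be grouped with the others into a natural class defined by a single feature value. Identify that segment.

The remaining segments after removing /ə/ share [+round]; /ə/ (mid central vowel (schwa)) is [−round]. For every other candidate removal, the leftover set fails to share any single feature value that the removed segment lacks.

ə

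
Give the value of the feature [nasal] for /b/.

/b/ is the voiced bilabial stop, hence [−nasal].

[−nasal]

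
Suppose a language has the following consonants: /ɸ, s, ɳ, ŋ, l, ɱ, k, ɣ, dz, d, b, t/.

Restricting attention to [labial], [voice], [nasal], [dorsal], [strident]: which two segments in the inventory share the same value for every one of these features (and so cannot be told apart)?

d, l

Both /d/ and /l/ are [-labial], [+voice], [-nasal], [-dorsal], [-strident]. Since the list omits [sonorant] and [lateral] — which do distinguish the voiced alveolar stop from the alveolar lateral approximant — this pair collapses; all other pairs remain distinct.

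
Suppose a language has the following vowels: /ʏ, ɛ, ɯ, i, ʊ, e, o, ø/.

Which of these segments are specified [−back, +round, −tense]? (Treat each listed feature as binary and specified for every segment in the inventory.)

Checking each segment against [−back], [+round], [−tense]: /ʏ/ (high front rounded lax vowel) satisfies every feature; every other segment in the inventory fails at least one.

ʏ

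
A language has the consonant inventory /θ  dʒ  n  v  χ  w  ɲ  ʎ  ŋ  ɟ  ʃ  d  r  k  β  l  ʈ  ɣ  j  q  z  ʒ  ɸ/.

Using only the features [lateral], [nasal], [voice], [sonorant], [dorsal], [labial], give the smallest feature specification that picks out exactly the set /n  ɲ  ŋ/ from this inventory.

/n, ɲ, ŋ/ are exactly the [+nasal] segments in the inventory, so a single feature suffices.

[+nasal]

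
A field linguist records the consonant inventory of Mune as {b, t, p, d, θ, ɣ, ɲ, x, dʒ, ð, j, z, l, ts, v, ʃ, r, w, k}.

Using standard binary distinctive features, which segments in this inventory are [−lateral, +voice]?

b, d, ɣ, ɲ, dʒ, ð, j, z, v, r, w

Checking each segment against [−lateral], [+voice]: /b/ (voiced bilabial stop), /d/ (voiced alveolar stop), /ɣ/ (voiced velar fricative), /ɲ/ (palatal nasal), /dʒ/ (voiced postalveolar affricate), /ð/ (voiced dental fricative), among others, satisfy every feature; every other segment in the inventory fails at least one.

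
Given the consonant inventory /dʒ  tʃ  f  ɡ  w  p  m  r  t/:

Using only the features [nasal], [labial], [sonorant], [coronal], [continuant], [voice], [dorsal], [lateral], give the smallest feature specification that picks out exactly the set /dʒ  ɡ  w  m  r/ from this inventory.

/dʒ, ɡ, w, m, r/ are exactly the [+voice] segments in the inventory, so a single feature suffices.

[+voice]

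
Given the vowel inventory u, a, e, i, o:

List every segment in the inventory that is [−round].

The [−round] segments here are /a, e, i/; the remaining /u, o/ are [+round].

a, e, i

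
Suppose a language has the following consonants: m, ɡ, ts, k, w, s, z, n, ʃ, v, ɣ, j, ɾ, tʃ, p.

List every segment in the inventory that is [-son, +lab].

Eliminate segments failing any feature: /m, w, n, j, ɾ/ are [+sonorant]; /ɡ, ts, k, s, z, ʃ, ɣ, tʃ/ are [-labial]. The remaining /v, p/ satisfy [-sonorant], [+labial].

v, p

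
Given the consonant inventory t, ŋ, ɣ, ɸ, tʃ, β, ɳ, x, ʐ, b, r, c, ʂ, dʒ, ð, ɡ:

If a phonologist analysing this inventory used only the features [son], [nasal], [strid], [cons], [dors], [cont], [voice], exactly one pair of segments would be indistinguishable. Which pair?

/ð/ (voiced dental fricative) and /β/ (voiced bilabial fricative) are both [−sonorant], [−nasal], [−strident], [+consonantal], [−dorsal], [+continuant], [+voice], so none of the listed features separates them. (They do differ in [labial] and [coronal], which are not among the given features.) Every other pair in the inventory differs on at least one listed feature.

ð, β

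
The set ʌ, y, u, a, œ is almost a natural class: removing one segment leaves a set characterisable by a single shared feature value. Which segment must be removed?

[low] groups all but one: /y, ʌ, œ, u/ share [−low] while /a/ (low unrounded vowel) alone is [+low]. Removing any other segment would not leave a single-feature class that excludes it.

a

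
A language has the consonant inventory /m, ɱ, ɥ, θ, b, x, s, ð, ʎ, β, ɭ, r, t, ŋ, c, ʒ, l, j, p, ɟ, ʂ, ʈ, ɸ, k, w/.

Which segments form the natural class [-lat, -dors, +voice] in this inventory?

Eliminate segments failing any feature: /ɥ, x, ŋ, c, j, ɟ, k, w/ are [+dorsal]; /θ, s, t, p, ʂ, ʈ, ɸ/ are [-voice]; /ʎ, ɭ, l/ are [+lateral]. The remaining /m, ɱ, b, ð, β, r, ʒ/ satisfy [-lateral], [-dorsal], [+voice].

m, ɱ, b, ð, β, r, ʒ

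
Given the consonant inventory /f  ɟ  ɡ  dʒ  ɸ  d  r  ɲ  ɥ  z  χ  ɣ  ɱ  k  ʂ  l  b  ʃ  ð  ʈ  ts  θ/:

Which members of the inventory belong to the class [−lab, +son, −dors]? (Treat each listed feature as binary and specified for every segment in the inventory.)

r, l

Checking each segment against [−labial], [+sonorant], [−dorsal]: /r/ (alveolar trill), /l/ (alveolar lateral approximant) satisfy every feature; every other segment in the inventory fails at least one.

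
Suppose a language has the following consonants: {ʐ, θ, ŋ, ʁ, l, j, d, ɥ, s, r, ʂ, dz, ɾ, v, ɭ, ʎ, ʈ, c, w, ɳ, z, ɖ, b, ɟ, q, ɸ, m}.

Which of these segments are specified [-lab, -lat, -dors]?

ʐ, θ, d, s, r, ʂ, dz, ɾ, ʈ, ɳ, z, ɖ

First, the [-labial] segments are /ʐ, θ, ŋ, ʁ, l, j, d, s, r, ʂ, dz, ɾ, ɭ, ʎ, ʈ, c, ɳ, z, ɖ, ɟ, q/.
Of those, [-lateral] gives /ʐ, θ, ŋ, ʁ, j, d, s, r, ʂ, dz, ɾ, ʈ, c, ɳ, z, ɖ, ɟ, q/.
Of those, [-dorsal] leaves /ʐ, θ, d, s, r, ʂ, dz, ɾ, ʈ, ɳ, z, ɖ/.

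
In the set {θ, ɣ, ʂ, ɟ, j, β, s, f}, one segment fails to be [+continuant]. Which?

ɟ

/θ, f, β, s, j, ɣ, ʂ/ are all [+continuant]; /ɟ/ (voiced palatal stop) is [−continuant].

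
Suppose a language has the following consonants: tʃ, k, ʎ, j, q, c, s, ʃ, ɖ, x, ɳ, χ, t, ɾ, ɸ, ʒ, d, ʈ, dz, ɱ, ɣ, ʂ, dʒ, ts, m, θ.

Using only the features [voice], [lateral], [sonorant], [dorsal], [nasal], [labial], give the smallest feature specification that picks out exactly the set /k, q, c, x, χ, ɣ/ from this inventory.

[-sonorant, +dorsal]

The class [-sonorant], [+dorsal] has exactly /k, q, c, x, χ, ɣ/ as its extension in this inventory. No smaller conjunction from the listed features achieves this: [+dorsal] alone would also admit /ʎ, j/; [-sonorant] alone would also admit /tʃ, s, ʃ, ɖ, …/; and checking the remaining single features turns up none with this extension.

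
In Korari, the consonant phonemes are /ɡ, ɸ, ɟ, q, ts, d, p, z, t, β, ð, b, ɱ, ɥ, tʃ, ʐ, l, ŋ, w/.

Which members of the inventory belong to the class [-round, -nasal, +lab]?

Checking each segment against [-round], [-nasal], [+labial]: /ɸ/ (voiceless bilabial fricative), /p/ (voiceless bilabial stop), /β/ (voiced bilabial fricative), /b/ (voiced bilabial stop) satisfy every feature; every other segment in the inventory fails at least one.

ɸ, p, β, b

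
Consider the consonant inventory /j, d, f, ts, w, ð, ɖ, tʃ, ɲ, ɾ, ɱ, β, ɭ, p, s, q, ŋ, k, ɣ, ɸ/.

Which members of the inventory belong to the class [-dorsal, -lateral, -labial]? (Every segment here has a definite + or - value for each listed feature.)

d, ts, ð, ɖ, tʃ, ɾ, s

Eliminate segments failing any feature: /j, w, ɲ, q, ŋ, k, ɣ/ are [+dorsal]; /f, ɱ, β, p, ɸ/ are [+labial]; /ɭ/ is [+lateral]. The remaining /d, ts, ð, ɖ, tʃ, ɾ, s/ satisfy [-dorsal], [-lateral], [-labial].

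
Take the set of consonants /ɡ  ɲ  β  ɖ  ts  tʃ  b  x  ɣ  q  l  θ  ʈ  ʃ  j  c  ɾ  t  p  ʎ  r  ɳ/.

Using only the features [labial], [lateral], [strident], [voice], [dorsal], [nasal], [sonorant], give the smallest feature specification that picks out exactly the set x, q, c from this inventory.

[-voice, +dorsal]

Every target segment is [-voice], [+dorsal]; each remaining inventory member fails at least one of these. Each conjunct is needed — [+dorsal] alone would also admit /ɡ, ɲ, ɣ, j, …/; [-voice] alone would also admit /ts, tʃ, θ, ʈ, …/ — and no other single listed feature has exactly this extension, so two is the minimum.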